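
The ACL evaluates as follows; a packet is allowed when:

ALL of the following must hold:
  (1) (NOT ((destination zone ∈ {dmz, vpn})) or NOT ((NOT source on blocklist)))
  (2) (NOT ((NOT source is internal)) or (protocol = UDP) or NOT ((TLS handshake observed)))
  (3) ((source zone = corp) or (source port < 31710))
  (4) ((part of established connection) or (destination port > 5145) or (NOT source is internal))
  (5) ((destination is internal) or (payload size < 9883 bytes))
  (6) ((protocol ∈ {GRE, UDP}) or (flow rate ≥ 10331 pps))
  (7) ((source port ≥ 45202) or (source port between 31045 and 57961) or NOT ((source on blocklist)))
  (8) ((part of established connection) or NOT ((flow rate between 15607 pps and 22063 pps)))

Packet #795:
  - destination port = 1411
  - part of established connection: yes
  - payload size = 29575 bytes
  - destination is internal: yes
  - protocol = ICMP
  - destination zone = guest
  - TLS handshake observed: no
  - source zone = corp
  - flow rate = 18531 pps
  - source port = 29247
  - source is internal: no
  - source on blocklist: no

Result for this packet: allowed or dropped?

Atomic conditions:
  destination zone ∈ {dmz, vpn}: guest is not in the set → false
  NOT source on blocklist: no → true
  NOT source is internal: no → true
  protocol = UDP: ICMP == UDP is false
  TLS handshake observed: no → false
  source zone = corp: corp == corp is true
  source port < 31710: 29247 < 31710 is true
  part of established connection: yes → true
  destination port > 5145: 1411 > 5145 is false
  destination is internal: yes → true
  payload size < 9883 bytes: 29575 < 9883 is false
  protocol ∈ {GRE, UDP}: ICMP is not in the set → false
  flow rate ≥ 10331 pps: 18531 ≥ 10331 is true
  source port ≥ 45202: 29247 ≥ 45202 is false
  source port between 31045 and 57961: 29247 in [31045, 57961] is false
  source on blocklist: no → false
  flow rate between 15607 pps and 22063 pps: 18531 in [15607, 22063] is true
Combine:
[1.1] NOT false = true
[1.2] NOT true = false
[1] true OR false = true
[2.1] NOT true = false
[2.3] NOT false = true
[2] false OR false OR true = true
[3] true OR true = true
[4] true OR false OR true = true
[5] true OR false = true
[6] false OR true = true
[7.3] NOT false = true
[7] false OR false OR true = true
[8.2] NOT true = false
[8] true OR false = true
[root] true AND true AND true AND true AND true AND true AND true AND true = true
Overall: true → allowed

Allowed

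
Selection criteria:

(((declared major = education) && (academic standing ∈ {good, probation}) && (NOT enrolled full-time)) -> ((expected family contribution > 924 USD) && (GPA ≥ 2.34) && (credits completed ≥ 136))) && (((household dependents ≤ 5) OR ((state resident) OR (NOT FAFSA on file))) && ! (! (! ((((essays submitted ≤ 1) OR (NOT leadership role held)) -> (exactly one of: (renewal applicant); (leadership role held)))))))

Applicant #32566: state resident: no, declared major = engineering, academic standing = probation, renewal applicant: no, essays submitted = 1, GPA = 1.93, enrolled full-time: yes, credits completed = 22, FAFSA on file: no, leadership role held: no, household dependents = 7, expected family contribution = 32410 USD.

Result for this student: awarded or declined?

Atomic conditions:
  declared major = education: engineering == education is false
  academic standing ∈ {good, probation}: probation is in the set → true
  NOT enrolled full-time: yes → false
  expected family contribution > 924 USD: 32410 > 924 is true
  GPA ≥ 2.34: 1.93 ≥ 2.34 is false
  credits completed ≥ 136: 22 ≥ 136 is false
  household dependents ≤ 5: 7 ≤ 5 is false
  state resident: no → false
  NOT FAFSA on file: no → true
  essays submitted ≤ 1: 1 ≤ 1 is true
  NOT leadership role held: no → true
  renewal applicant: no → false
  leadership role held: no → false
Combine:
[1.1] false AND true AND false = false
[1.2] true AND false AND false = false
[1] false → false (antecedent false ⇒ implication holds) = true
[2.1.2] false OR true = true
[2.1] false OR true = true
[2.2.1.1.1.1] true OR true = true
[2.2.1.1.1.2] exactly-one(false, false) = false
[2.2.1.1.1] true → false = false
[2.2.1.1] NOT false = true
[2.2.1] NOT true = false
[2.2] NOT false = true
[2] true AND true = true
[root] true AND true = true
Overall: true → awarded

Awarded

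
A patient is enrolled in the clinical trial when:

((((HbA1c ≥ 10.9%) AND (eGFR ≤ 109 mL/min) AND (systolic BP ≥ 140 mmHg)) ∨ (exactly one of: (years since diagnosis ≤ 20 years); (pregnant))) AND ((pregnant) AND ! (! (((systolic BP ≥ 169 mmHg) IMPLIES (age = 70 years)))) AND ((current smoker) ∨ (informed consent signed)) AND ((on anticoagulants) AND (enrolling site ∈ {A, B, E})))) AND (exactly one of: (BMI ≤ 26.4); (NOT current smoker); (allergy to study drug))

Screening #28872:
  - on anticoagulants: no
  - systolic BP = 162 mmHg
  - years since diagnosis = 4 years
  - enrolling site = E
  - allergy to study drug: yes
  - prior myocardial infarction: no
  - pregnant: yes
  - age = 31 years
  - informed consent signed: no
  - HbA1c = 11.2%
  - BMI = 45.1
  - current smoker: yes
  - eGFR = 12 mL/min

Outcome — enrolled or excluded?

Atomic conditions:
  HbA1c ≥ 10.9%: 11.2 ≥ 10.9 is true
  eGFR ≤ 109 mL/min: 12 ≤ 109 is true
  systolic BP ≥ 140 mmHg: 162 ≥ 140 is true
  years since diagnosis ≤ 20 years: 4 ≤ 20 is true
  pregnant: yes → true
  systolic BP ≥ 169 mmHg: 162 ≥ 169 is false
  age = 70 years: 31 == 70 is false
  current smoker: yes → true
  informed consent signed: no → false
  on anticoagulants: no → false
  enrolling site ∈ {A, B, E}: E is in the set → true
  BMI ≤ 26.4: 45.1 ≤ 26.4 is false
  NOT current smoker: yes → false
  allergy to study drug: yes → true
Combine:
[1.1.1] true AND true AND true = true
[1.1.2] exactly-one(true, true) = false
[1.1] true OR false = true
[1.2.2.1.1] false → false (antecedent false ⇒ implication holds) = true
[1.2.2.1] NOT true = false
[1.2.2] NOT false = true
[1.2.3] true OR false = true
[1.2.4] false AND true = false
[1.2] true AND true AND true AND false = false
[1] true AND false = false
[2] exactly-one(false, false, true) = true
[root] false AND true = false
Overall: false → excluded

Excluded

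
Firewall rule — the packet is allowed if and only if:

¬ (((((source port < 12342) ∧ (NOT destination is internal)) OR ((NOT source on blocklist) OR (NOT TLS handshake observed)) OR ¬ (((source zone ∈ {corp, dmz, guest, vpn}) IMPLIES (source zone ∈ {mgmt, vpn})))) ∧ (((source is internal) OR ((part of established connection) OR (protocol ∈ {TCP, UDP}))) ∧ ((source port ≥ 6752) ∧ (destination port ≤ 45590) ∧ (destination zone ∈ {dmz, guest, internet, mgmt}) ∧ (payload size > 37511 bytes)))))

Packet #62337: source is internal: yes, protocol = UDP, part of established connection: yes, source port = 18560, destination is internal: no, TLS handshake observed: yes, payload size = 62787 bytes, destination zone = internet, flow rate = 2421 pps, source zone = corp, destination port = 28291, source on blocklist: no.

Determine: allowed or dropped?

Atomic conditions:
  source port < 12342: 18560 < 12342 is false
  NOT destination is internal: no → true
  NOT source on blocklist: no → true
  NOT TLS handshake observed: yes → false
  source zone ∈ {corp, dmz, guest, vpn}: corp is in the set → true
  source zone ∈ {mgmt, vpn}: corp is not in the set → false
  source is internal: yes → true
  part of established connection: yes → true
  protocol ∈ {TCP, UDP}: UDP is in the set → true
  source port ≥ 6752: 18560 ≥ 6752 is true
  destination port ≤ 45590: 28291 ≤ 45590 is true
  destination zone ∈ {dmz, guest, internet, mgmt}: internet is in the set → true
  payload size > 37511 bytes: 62787 > 37511 is true
Combine:
[1.1.1] false AND true = false
[1.1.2] true OR false = true
[1.1.3.1] true → false = false
[1.1.3] NOT false = true
[1.1] false OR true OR true = true
[1.2.1.2] true OR true = true
[1.2.1] true OR true = true
[1.2.2] true AND true AND true AND true = true
[1.2] true AND true = true
[1] true AND true = true
[root] NOT true = false
Overall: false → dropped

Dropped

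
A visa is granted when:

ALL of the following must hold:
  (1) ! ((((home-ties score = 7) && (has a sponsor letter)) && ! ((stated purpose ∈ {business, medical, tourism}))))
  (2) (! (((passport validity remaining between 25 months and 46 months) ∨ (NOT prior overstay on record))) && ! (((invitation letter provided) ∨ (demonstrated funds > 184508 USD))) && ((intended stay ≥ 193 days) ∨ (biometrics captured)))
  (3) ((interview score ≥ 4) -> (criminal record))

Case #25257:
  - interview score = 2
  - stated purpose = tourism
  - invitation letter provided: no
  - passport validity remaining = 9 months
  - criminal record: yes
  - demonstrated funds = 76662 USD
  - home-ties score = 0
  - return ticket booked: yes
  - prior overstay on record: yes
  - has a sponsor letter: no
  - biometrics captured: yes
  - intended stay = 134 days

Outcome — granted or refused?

Granted

Atomic conditions:
  home-ties score = 7: 0 == 7 is false
  has a sponsor letter: no → false
  stated purpose ∈ {business, medical, tourism}: tourism is in the set → true
  passport validity remaining between 25 months and 46 months: 9 in [25, 46] is false
  NOT prior overstay on record: yes → false
  invitation letter provided: no → false
  demonstrated funds > 184508 USD: 76662 > 184508 is false
  intended stay ≥ 193 days: 134 ≥ 193 is false
  biometrics captured: yes → true
  interview score ≥ 4: 2 ≥ 4 is false
  criminal record: yes → true
Combine:
[1.1.1] false AND false = false
[1.1.2] NOT true = false
[1.1] false AND false = false
[1] NOT false = true
[2.1.1] false OR false = false
[2.1] NOT false = true
[2.2.1] false OR false = false
[2.2] NOT false = true
[2.3] false OR true = true
[2] true AND true AND true = true
[3] false → true (antecedent false ⇒ implication holds) = true
[root] true AND true AND true = true
Overall: true → granted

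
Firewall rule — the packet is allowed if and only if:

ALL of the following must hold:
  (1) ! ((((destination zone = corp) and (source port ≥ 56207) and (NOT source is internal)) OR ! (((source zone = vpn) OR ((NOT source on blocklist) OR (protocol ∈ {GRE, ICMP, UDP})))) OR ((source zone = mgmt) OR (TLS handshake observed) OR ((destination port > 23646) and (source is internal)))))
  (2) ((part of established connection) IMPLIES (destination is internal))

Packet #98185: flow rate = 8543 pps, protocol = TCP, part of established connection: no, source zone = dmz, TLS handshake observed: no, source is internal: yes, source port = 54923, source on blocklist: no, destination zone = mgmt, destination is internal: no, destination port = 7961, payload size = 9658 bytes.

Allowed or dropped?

Allowed

Atomic conditions:
  destination zone = corp: mgmt == corp is false
  source port ≥ 56207: 54923 ≥ 56207 is false
  NOT source is internal: yes → false
  source zone = vpn: dmz == vpn is false
  NOT source on blocklist: no → true
  protocol ∈ {GRE, ICMP, UDP}: TCP is not in the set → false
  source zone = mgmt: dmz == mgmt is false
  TLS handshake observed: no → false
  destination port > 23646: 7961 > 23646 is false
  source is internal: yes → true
  part of established connection: no → false
  destination is internal: no → false
Combine:
[1.1.1] false AND false AND false = false
[1.1.2.1.2] true OR false = true
[1.1.2.1] false OR true = true
[1.1.2] NOT true = false
[1.1.3.3] false AND true = false
[1.1.3] false OR false OR false = false
[1.1] false OR false OR false = false
[1] NOT false = true
[2] false → false (antecedent false ⇒ implication holds) = true
[root] true AND true = true
Overall: true → allowed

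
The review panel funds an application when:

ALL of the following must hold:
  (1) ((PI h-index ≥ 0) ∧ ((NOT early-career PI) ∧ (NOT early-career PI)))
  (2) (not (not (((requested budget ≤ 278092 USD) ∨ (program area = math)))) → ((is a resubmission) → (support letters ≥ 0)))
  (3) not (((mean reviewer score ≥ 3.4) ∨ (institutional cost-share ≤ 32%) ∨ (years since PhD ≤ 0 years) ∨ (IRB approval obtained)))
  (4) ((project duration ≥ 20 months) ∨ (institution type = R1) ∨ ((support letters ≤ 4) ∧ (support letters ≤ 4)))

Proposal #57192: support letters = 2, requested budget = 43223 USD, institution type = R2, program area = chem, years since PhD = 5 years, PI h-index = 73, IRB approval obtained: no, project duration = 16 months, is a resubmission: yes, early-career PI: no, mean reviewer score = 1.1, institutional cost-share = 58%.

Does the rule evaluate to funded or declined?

Funded

Atomic conditions:
  PI h-index ≥ 0: 73 ≥ 0 is true
  NOT early-career PI: no → true
  requested budget ≤ 278092 USD: 43223 ≤ 278092 is true
  program area = math: chem == math is false
  is a resubmission: yes → true
  support letters ≥ 0: 2 ≥ 0 is true
  mean reviewer score ≥ 3.4: 1.1 ≥ 3.4 is false
  institutional cost-share ≤ 32%: 58 ≤ 32 is false
  years since PhD ≤ 0 years: 5 ≤ 0 is false
  IRB approval obtained: no → false
  project duration ≥ 20 months: 16 ≥ 20 is false
  institution type = R1: R2 == R1 is false
  support letters ≤ 4: 2 ≤ 4 is true
Combine:
[1.2] true AND true = true
[1] true AND true = true
[2.1.1.1] true OR false = true
[2.1.1] NOT true = false
[2.1] NOT false = true
[2.2] true → true = true
[2] true → true = true
[3.1] false OR false OR false OR false = false
[3] NOT false = true
[4.3] true AND true = true
[4] false OR false OR true = true
[root] true AND true AND true AND true = true
Overall: true → funded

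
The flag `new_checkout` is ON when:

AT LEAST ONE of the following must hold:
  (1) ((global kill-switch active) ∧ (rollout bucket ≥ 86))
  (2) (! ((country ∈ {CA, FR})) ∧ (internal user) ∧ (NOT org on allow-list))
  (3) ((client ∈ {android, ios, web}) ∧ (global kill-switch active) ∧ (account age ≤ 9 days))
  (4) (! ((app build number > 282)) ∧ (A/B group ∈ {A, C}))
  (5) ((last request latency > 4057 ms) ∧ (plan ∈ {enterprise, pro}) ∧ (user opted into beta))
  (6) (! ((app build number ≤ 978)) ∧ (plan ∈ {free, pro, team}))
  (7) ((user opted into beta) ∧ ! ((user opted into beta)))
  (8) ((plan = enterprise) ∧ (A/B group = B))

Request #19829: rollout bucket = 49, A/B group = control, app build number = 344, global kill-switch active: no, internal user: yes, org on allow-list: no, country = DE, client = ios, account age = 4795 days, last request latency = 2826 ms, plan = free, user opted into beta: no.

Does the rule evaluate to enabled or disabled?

Atomic conditions:
  global kill-switch active: no → false
  rollout bucket ≥ 86: 49 ≥ 86 is false
  country ∈ {CA, FR}: DE is not in the set → false
  internal user: yes → true
  NOT org on allow-list: no → true
  client ∈ {android, ios, web}: ios is in the set → true
  account age ≤ 9 days: 4795 ≤ 9 is false
  app build number > 282: 344 > 282 is true
  A/B group ∈ {A, C}: control is not in the set → false
  last request latency > 4057 ms: 2826 > 4057 is false
  plan ∈ {enterprise, pro}: free is not in the set → false
  user opted into beta: no → false
  app build number ≤ 978: 344 ≤ 978 is true
  plan ∈ {free, pro, team}: free is in the set → true
  plan = enterprise: free == enterprise is false
  A/B group = B: control == B is false
Combine:
[1] false AND false = false
[2.1] NOT false = true
[2] true AND true AND true = true
[3] true AND false AND false = false
[4.1] NOT true = false
[4] false AND false = false
[5] false AND false AND false = false
[6.1] NOT true = false
[6] false AND true = false
[7.2] NOT false = true
[7] false AND true = false
[8] false AND false = false
[root] false OR true OR false OR false OR false OR false OR false OR false = true
Overall: true → enabled

Enabled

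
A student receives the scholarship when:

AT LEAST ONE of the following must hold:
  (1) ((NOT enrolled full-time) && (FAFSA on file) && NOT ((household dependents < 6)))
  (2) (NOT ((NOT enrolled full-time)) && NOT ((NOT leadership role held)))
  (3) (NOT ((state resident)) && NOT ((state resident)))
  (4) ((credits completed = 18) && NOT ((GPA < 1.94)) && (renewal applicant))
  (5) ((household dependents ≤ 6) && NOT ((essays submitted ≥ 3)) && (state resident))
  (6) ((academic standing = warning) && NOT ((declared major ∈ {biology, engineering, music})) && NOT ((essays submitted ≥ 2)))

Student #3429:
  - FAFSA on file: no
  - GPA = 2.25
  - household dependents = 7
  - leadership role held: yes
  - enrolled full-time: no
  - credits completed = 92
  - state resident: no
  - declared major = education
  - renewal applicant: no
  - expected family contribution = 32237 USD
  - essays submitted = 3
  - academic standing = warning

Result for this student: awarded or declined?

Atomic conditions:
  NOT enrolled full-time: no → true
  FAFSA on file: no → false
  household dependents < 6: 7 < 6 is false
  NOT leadership role held: yes → false
  state resident: no → false
  credits completed = 18: 92 == 18 is false
  GPA < 1.94: 2.25 < 1.94 is false
  renewal applicant: no → false
  household dependents ≤ 6: 7 ≤ 6 is false
  essays submitted ≥ 3: 3 ≥ 3 is true
  academic standing = warning: warning == warning is true
  declared major ∈ {biology, engineering, music}: education is not in the set → false
  essays submitted ≥ 2: 3 ≥ 2 is true
Combine:
[1.3] NOT false = true
[1] true AND false AND true = false
[2.1] NOT true = false
[2.2] NOT false = true
[2] false AND true = false
[3.1] NOT false = true
[3.2] NOT false = true
[3] true AND true = true
[4.2] NOT false = true
[4] false AND true AND false = false
[5.2] NOT true = false
[5] false AND false AND false = false
[6.2] NOT false = true
[6.3] NOT true = false
[6] true AND true AND false = false
[root] false OR false OR true OR false OR false OR false = true
Overall: true → awarded

Awarded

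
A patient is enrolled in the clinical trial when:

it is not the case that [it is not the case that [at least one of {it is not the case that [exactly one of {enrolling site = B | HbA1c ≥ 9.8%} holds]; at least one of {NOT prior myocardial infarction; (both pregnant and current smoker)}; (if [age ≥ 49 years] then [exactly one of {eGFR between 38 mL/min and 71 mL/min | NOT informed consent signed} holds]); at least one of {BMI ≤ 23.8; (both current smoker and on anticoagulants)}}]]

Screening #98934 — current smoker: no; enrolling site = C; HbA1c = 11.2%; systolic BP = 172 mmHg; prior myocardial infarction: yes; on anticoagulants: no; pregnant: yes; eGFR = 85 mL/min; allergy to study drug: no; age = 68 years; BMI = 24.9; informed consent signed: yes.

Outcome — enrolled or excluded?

Atomic conditions:
  enrolling site = B: C == B is false
  HbA1c ≥ 9.8%: 11.2 ≥ 9.8 is true
  NOT prior myocardial infarction: yes → false
  pregnant: yes → true
  current smoker: no → false
  age ≥ 49 years: 68 ≥ 49 is true
  eGFR between 38 mL/min and 71 mL/min: 85 in [38, 71] is false
  NOT informed consent signed: yes → false
  BMI ≤ 23.8: 24.9 ≤ 23.8 is false
  on anticoagulants: no → false
Combine:
[1.1.1.1] exactly-one(false, true) = true
[1.1.1] NOT true = false
[1.1.2.2] true AND false = false
[1.1.2] false OR false = false
[1.1.3.2] exactly-one(false, false) = false
[1.1.3] true → false = false
[1.1.4.2] false AND false = false
[1.1.4] false OR false = false
[1.1] false OR false OR false OR false = false
[1] NOT false = true
[root] NOT true = false
Overall: false → excluded

Excluded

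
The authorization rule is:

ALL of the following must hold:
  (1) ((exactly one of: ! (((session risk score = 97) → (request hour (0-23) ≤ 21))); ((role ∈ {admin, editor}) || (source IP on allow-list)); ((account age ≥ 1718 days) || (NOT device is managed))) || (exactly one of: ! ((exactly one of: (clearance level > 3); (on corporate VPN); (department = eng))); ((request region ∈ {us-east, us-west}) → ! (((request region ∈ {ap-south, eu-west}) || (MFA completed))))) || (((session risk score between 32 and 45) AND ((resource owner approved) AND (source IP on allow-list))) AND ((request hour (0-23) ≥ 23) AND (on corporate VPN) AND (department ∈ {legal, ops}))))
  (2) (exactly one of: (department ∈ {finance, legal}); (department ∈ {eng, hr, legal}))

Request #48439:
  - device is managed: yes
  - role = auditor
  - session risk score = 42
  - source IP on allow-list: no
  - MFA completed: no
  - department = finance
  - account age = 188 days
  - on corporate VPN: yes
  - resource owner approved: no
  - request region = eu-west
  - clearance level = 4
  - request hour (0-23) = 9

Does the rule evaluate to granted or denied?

Atomic conditions:
  session risk score = 97: 42 == 97 is false
  request hour (0-23) ≤ 21: 9 ≤ 21 is true
  role ∈ {admin, editor}: auditor is not in the set → false
  source IP on allow-list: no → false
  account age ≥ 1718 days: 188 ≥ 1718 is false
  NOT device is managed: yes → false
  clearance level > 3: 4 > 3 is true
  on corporate VPN: yes → true
  department = eng: finance == eng is false
  request region ∈ {us-east, us-west}: eu-west is not in the set → false
  request region ∈ {ap-south, eu-west}: eu-west is in the set → true
  MFA completed: no → false
  session risk score between 32 and 45: 42 in [32, 45] is true
  resource owner approved: no → false
  request hour (0-23) ≥ 23: 9 ≥ 23 is false
  department ∈ {legal, ops}: finance is not in the set → false
  department ∈ {finance, legal}: finance is in the set → true
  department ∈ {eng, hr, legal}: finance is not in the set → false
Combine:
[1.1.1.1] false → true (antecedent false ⇒ implication holds) = true
[1.1.1] NOT true = false
[1.1.2] false OR false = false
[1.1.3] false OR false = false
[1.1] exactly-one(false, false, false) = false
[1.2.1.1] exactly-one(true, true, false) = false
[1.2.1] NOT false = true
[1.2.2.2.1] true OR false = true
[1.2.2.2] NOT true = false
[1.2.2] false → false (antecedent false ⇒ implication holds) = true
[1.2] exactly-one(true, true) = false
[1.3.1.2] false AND false = false
[1.3.1] true AND false = false
[1.3.2] false AND true AND false = false
[1.3] false AND false = false
[1] false OR false OR false = false
[2] exactly-one(true, false) = true
[root] false AND true = false
Overall: false → denied

Denied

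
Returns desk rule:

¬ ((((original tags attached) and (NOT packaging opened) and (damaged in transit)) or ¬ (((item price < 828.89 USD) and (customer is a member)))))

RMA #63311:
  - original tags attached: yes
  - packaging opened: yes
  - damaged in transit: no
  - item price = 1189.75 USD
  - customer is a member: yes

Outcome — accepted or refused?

Atomic conditions:
  original tags attached: yes → true
  NOT packaging opened: yes → false
  damaged in transit: no → false
  item price < 828.89 USD: 1189.75 < 828.89 is false
  customer is a member: yes → true
Combine:
[1.1] true AND false AND false = false
[1.2.1] false AND true = false
[1.2] NOT false = true
[1] false OR true = true
[root] NOT true = false
Overall: false → refused

Refused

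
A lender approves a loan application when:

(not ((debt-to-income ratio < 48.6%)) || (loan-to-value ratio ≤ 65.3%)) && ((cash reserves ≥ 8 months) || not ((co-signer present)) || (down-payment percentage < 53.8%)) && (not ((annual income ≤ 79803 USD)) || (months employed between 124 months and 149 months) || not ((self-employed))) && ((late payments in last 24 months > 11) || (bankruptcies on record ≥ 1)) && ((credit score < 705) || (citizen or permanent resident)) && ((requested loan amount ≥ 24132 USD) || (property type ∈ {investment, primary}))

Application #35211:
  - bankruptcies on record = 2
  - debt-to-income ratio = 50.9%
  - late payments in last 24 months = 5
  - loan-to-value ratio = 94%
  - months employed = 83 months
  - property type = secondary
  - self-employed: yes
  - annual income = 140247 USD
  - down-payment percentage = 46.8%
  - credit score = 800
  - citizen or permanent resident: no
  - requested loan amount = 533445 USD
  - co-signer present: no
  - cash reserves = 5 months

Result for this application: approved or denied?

Atomic conditions:
  debt-to-income ratio < 48.6%: 50.9 < 48.6 is false
  loan-to-value ratio ≤ 65.3%: 94 ≤ 65.3 is false
  cash reserves ≥ 8 months: 5 ≥ 8 is false
  co-signer present: no → false
  down-payment percentage < 53.8%: 46.8 < 53.8 is true
  annual income ≤ 79803 USD: 140247 ≤ 79803 is false
  months employed between 124 months and 149 months: 83 in [124, 149] is false
  self-employed: yes → true
  late payments in last 24 months > 11: 5 > 11 is false
  bankruptcies on record ≥ 1: 2 ≥ 1 is true
  credit score < 705: 800 < 705 is false
  citizen or permanent resident: no → false
  requested loan amount ≥ 24132 USD: 533445 ≥ 24132 is true
  property type ∈ {investment, primary}: secondary is not in the set → false
Combine:
[1.1] NOT false = true
[1] true OR false = true
[2.2] NOT false = true
[2] false OR true OR true = true
[3.1] NOT false = true
[3.3] NOT true = false
[3] true OR false OR false = true
[4] false OR true = true
[5] false OR false = false
[6] true OR false = true
[root] true AND true AND true AND true AND false AND true = false
Overall: false → denied

Denied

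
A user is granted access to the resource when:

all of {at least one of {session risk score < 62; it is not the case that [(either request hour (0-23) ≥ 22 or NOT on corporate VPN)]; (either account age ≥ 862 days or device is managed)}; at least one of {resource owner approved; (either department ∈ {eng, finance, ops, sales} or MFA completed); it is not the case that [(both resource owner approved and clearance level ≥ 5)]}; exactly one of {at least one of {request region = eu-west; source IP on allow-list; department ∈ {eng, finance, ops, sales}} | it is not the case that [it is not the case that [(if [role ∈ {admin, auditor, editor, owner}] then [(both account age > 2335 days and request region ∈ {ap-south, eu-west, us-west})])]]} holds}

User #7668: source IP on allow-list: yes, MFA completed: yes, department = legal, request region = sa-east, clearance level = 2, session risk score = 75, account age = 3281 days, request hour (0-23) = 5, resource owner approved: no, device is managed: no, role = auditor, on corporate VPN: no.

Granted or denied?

Atomic conditions:
  session risk score < 62: 75 < 62 is false
  request hour (0-23) ≥ 22: 5 ≥ 22 is false
  NOT on corporate VPN: no → true
  account age ≥ 862 days: 3281 ≥ 862 is true
  device is managed: no → false
  resource owner approved: no → false
  department ∈ {eng, finance, ops, sales}: legal is not in the set → false
  MFA completed: yes → true
  clearance level ≥ 5: 2 ≥ 5 is false
  request region = eu-west: sa-east == eu-west is false
  source IP on allow-list: yes → true
  role ∈ {admin, auditor, editor, owner}: auditor is in the set → true
  account age > 2335 days: 3281 > 2335 is true
  request region ∈ {ap-south, eu-west, us-west}: sa-east is not in the set → false
Combine:
[1.2.1] false OR true = true
[1.2] NOT true = false
[1.3] true OR false = true
[1] false OR false OR true = true
[2.2] false OR true = true
[2.3.1] false AND false = false
[2.3] NOT false = true
[2] false OR true OR true = true
[3.1] false OR true OR false = true
[3.2.1.1.2] true AND false = false
[3.2.1.1] true → false = false
[3.2.1] NOT false = true
[3.2] NOT true = false
[3] exactly-one(true, false) = true
[root] true AND true AND true = true
Overall: true → granted

Granted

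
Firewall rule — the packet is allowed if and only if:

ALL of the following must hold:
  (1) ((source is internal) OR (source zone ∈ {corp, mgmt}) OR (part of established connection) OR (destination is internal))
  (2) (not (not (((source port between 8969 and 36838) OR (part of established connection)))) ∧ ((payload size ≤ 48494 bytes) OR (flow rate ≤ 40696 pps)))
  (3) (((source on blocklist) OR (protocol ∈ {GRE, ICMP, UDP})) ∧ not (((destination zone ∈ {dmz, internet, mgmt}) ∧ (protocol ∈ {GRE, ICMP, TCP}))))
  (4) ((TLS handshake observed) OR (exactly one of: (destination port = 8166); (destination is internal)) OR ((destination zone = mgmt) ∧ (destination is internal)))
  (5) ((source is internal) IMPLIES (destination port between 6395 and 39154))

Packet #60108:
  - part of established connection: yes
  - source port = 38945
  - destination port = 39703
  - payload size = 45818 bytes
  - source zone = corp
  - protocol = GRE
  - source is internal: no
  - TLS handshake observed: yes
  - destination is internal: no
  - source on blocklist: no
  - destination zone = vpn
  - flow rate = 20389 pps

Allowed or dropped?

Atomic conditions:
  source is internal: no → false
  source zone ∈ {corp, mgmt}: corp is in the set → true
  part of established connection: yes → true
  destination is internal: no → false
  source port between 8969 and 36838: 38945 in [8969, 36838] is false
  payload size ≤ 48494 bytes: 45818 ≤ 48494 is true
  flow rate ≤ 40696 pps: 20389 ≤ 40696 is true
  source on blocklist: no → false
  protocol ∈ {GRE, ICMP, UDP}: GRE is in the set → true
  destination zone ∈ {dmz, internet, mgmt}: vpn is not in the set → false
  protocol ∈ {GRE, ICMP, TCP}: GRE is in the set → true
  TLS handshake observed: yes → true
  destination port = 8166: 39703 == 8166 is false
  destination zone = mgmt: vpn == mgmt is false
  destination port between 6395 and 39154: 39703 in [6395, 39154] is false
Combine:
[1] false OR true OR true OR false = true
[2.1.1.1] false OR true = true
[2.1.1] NOT true = false
[2.1] NOT false = true
[2.2] true OR true = true
[2] true AND true = true
[3.1] false OR true = true
[3.2.1] false AND true = false
[3.2] NOT false = true
[3] true AND true = true
[4.2] exactly-one(false, false) = false
[4.3] false AND false = false
[4] true OR false OR false = true
[5] false → false (antecedent false ⇒ implication holds) = true
[root] true AND true AND true AND true AND true = true
Overall: true → allowed

Allowed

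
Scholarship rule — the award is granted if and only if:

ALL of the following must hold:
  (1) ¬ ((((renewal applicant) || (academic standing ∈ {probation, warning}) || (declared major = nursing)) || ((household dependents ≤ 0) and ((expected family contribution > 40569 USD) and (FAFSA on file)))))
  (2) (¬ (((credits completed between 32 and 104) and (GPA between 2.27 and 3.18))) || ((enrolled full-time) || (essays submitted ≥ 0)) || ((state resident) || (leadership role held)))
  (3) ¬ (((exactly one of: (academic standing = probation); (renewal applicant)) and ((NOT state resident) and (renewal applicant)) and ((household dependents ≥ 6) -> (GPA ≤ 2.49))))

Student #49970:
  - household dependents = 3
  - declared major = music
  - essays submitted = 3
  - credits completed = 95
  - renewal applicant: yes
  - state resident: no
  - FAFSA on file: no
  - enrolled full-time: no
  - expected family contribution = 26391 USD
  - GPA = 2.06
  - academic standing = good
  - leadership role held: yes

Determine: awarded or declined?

Atomic conditions:
  renewal applicant: yes → true
  academic standing ∈ {probation, warning}: good is not in the set → false
  declared major = nursing: music == nursing is false
  household dependents ≤ 0: 3 ≤ 0 is false
  expected family contribution > 40569 USD: 26391 > 40569 is false
  FAFSA on file: no → false
  credits completed between 32 and 104: 95 in [32, 104] is true
  GPA between 2.27 and 3.18: 2.06 in [2.27, 3.18] is false
  enrolled full-time: no → false
  essays submitted ≥ 0: 3 ≥ 0 is true
  state resident: no → false
  leadership role held: yes → true
  academic standing = probation: good == probation is false
  NOT state resident: no → true
  household dependents ≥ 6: 3 ≥ 6 is false
  GPA ≤ 2.49: 2.06 ≤ 2.49 is true
Combine:
[1.1.1] true OR false OR false = true
[1.1.2.2] false AND false = false
[1.1.2] false AND false = false
[1.1] true OR false = true
[1] NOT true = false
[2.1.1] true AND false = false
[2.1] NOT false = true
[2.2] false OR true = true
[2.3] false OR true = true
[2] true OR true OR true = true
[3.1.1] exactly-one(false, true) = true
[3.1.2] true AND true = true
[3.1.3] false → true (antecedent false ⇒ implication holds) = true
[3.1] true AND true AND true = true
[3] NOT true = false
[root] false AND true AND false = false
Overall: false → declined

Declined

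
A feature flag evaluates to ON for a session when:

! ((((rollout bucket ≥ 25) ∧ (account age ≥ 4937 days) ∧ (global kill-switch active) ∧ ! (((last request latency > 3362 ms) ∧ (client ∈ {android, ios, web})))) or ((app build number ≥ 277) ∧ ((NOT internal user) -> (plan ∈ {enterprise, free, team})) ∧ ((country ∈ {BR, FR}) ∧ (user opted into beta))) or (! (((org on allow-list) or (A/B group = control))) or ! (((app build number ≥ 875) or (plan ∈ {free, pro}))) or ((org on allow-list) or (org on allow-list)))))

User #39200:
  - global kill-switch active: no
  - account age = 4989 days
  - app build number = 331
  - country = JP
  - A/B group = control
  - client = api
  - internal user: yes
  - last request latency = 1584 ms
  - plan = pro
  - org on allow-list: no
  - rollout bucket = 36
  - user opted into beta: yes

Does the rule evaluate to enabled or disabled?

Enabled

Atomic conditions:
  rollout bucket ≥ 25: 36 ≥ 25 is true
  account age ≥ 4937 days: 4989 ≥ 4937 is true
  global kill-switch active: no → false
  last request latency > 3362 ms: 1584 > 3362 is false
  client ∈ {android, ios, web}: api is not in the set → false
  app build number ≥ 277: 331 ≥ 277 is true
  NOT internal user: yes → false
  plan ∈ {enterprise, free, team}: pro is not in the set → false
  country ∈ {BR, FR}: JP is not in the set → false
  user opted into beta: yes → true
  org on allow-list: no → false
  A/B group = control: control == control is true
  app build number ≥ 875: 331 ≥ 875 is false
  plan ∈ {free, pro}: pro is in the set → true
Combine:
[1.1.4.1] false AND false = false
[1.1.4] NOT false = true
[1.1] true AND true AND false AND true = false
[1.2.2] false → false (antecedent false ⇒ implication holds) = true
[1.2.3] false AND true = false
[1.2] true AND true AND false = false
[1.3.1.1] false OR true = true
[1.3.1] NOT true = false
[1.3.2.1] false OR true = true
[1.3.2] NOT true = false
[1.3.3] false OR false = false
[1.3] false OR false OR false = false
[1] false OR false OR false = false
[root] NOT false = true
Overall: true → enabled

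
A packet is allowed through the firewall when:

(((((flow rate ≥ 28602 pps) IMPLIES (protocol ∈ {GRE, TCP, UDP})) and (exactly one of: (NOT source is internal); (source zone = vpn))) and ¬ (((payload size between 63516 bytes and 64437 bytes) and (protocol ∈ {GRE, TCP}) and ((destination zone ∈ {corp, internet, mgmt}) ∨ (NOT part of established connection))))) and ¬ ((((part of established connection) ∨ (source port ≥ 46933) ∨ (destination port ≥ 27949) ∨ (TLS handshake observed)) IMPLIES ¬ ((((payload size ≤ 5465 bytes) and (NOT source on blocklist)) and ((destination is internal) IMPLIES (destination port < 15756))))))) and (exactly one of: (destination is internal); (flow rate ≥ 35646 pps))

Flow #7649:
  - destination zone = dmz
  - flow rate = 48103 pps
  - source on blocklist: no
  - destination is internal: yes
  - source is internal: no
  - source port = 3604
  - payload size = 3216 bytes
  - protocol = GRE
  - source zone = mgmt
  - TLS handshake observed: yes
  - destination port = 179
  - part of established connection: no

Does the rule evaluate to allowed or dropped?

Atomic conditions:
  flow rate ≥ 28602 pps: 48103 ≥ 28602 is true
  protocol ∈ {GRE, TCP, UDP}: GRE is in the set → true
  NOT source is internal: no → true
  source zone = vpn: mgmt == vpn is false
  payload size between 63516 bytes and 64437 bytes: 3216 in [63516, 64437] is false
  protocol ∈ {GRE, TCP}: GRE is in the set → true
  destination zone ∈ {corp, internet, mgmt}: dmz is not in the set → false
  NOT part of established connection: no → true
  part of established connection: no → false
  source port ≥ 46933: 3604 ≥ 46933 is false
  destination port ≥ 27949: 179 ≥ 27949 is false
  TLS handshake observed: yes → true
  payload size ≤ 5465 bytes: 3216 ≤ 5465 is true
  NOT source on blocklist: no → true
  destination is internal: yes → true
  destination port < 15756: 179 < 15756 is true
  flow rate ≥ 35646 pps: 48103 ≥ 35646 is true
Combine:
[1.1.1.1] true → true = true
[1.1.1.2] exactly-one(true, false) = true
[1.1.1] true AND true = true
[1.1.2.1.3] false OR true = true
[1.1.2.1] false AND true AND true = false
[1.1.2] NOT false = true
[1.1] true AND true = true
[1.2.1.1] false OR false OR false OR true = true
[1.2.1.2.1.1] true AND true = true
[1.2.1.2.1.2] true → true = true
[1.2.1.2.1] true AND true = true
[1.2.1.2] NOT true = false
[1.2.1] true → false = false
[1.2] NOT false = true
[1] true AND true = true
[2] exactly-one(true, true) = false
[root] true AND false = false
Overall: false → dropped

Dropped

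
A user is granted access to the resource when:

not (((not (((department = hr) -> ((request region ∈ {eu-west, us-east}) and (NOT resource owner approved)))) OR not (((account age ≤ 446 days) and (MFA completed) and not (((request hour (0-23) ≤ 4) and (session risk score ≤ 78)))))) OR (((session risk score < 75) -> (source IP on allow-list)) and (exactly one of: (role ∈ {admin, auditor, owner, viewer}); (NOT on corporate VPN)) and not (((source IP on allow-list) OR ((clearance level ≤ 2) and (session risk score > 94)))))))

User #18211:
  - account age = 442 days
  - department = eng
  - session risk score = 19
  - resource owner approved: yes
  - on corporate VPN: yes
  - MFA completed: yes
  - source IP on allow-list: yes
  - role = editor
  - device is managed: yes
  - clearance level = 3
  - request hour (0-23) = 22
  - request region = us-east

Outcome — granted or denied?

Atomic conditions:
  department = hr: eng == hr is false
  request region ∈ {eu-west, us-east}: us-east is in the set → true
  NOT resource owner approved: yes → false
  account age ≤ 446 days: 442 ≤ 446 is true
  MFA completed: yes → true
  request hour (0-23) ≤ 4: 22 ≤ 4 is false
  session risk score ≤ 78: 19 ≤ 78 is true
  session risk score < 75: 19 < 75 is true
  source IP on allow-list: yes → true
  role ∈ {admin, auditor, owner, viewer}: editor is not in the set → false
  NOT on corporate VPN: yes → false
  clearance level ≤ 2: 3 ≤ 2 is false
  session risk score > 94: 19 > 94 is false
Combine:
[1.1.1.1.2] true AND false = false
[1.1.1.1] false → false (antecedent false ⇒ implication holds) = true
[1.1.1] NOT true = false
[1.1.2.1.3.1] false AND true = false
[1.1.2.1.3] NOT false = true
[1.1.2.1] true AND true AND true = true
[1.1.2] NOT true = false
[1.1] false OR false = false
[1.2.1] true → true = true
[1.2.2] exactly-one(false, false) = false
[1.2.3.1.2] false AND false = false
[1.2.3.1] true OR false = true
[1.2.3] NOT true = false
[1.2] true AND false AND false = false
[1] false OR false = false
[root] NOT false = true
Overall: true → granted

Granted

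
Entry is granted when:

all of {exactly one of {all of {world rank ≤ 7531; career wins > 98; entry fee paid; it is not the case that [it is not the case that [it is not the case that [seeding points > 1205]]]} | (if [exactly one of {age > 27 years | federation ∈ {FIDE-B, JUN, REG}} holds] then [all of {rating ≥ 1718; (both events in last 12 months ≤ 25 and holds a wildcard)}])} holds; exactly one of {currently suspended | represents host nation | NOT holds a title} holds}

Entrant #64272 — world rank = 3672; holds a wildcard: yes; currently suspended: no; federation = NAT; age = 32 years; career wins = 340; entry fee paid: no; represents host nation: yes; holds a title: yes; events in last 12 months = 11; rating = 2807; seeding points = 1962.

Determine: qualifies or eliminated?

Atomic conditions:
  world rank ≤ 7531: 3672 ≤ 7531 is true
  career wins > 98: 340 > 98 is true
  entry fee paid: no → false
  seeding points > 1205: 1962 > 1205 is true
  age > 27 years: 32 > 27 is true
  federation ∈ {FIDE-B, JUN, REG}: NAT is not in the set → false
  rating ≥ 1718: 2807 ≥ 1718 is true
  events in last 12 months ≤ 25: 11 ≤ 25 is true
  holds a wildcard: yes → true
  currently suspended: no → false
  represents host nation: yes → true
  NOT holds a title: yes → false
Combine:
[1.1.4.1.1] NOT true = false
[1.1.4.1] NOT false = true
[1.1.4] NOT true = false
[1.1] true AND true AND false AND false = false
[1.2.1] exactly-one(true, false) = true
[1.2.2.2] true AND true = true
[1.2.2] true AND true = true
[1.2] true → true = true
[1] exactly-one(false, true) = true
[2] exactly-one(false, true, false) = true
[root] true AND true = true
Overall: true → qualifies

Qualifies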